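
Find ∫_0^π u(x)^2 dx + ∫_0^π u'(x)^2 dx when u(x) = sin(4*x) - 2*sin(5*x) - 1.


||u||_{H^1(0,π)}^2 = 8/5 + 123*π/2

u'(x) = 4*cos(4*x) - 10*cos(5*x).
Expand u² and (u')² and integrate term by term on (0, π), using: for integers n ≥ 1, ∫_0^π sin²(nx) dx = ∫_0^π cos²(nx) dx = π/2; for n ≠ n', ∫_0^π sin(nx)sin(n'x) dx = ∫_0^π cos(nx)cos(n'x) dx = 0; and by product-to-sum, ∫_0^π sin(nx)cos(n'x) dx = ½∫_0^π [sin((n+n')x) + sin((n−n')x)] dx, which is 0 when n+n' is even and 2n/(n²−n'²) when n+n' is odd (it need not vanish on (0, π)). For the constant mode: ∫_0^π 1 dx = π, ∫_0^π cos(nx) dx = 0, ∫_0^π sin(nx) dx = (1−(−1)^n)/n.
  u² squared terms: (-1)²·∫1 dx = 1·π = π;  (-2)²·∫sin(5x)² dx = 4·π/2 = 2*π;  (1)²·∫sin(4x)² dx = 1·π/2 = π/2.
  u² cross terms: 2·(-1)·(-2)·∫1·sin(5x) dx = 4·(2/5) = 8/5;  2·(-1)·(1)·∫1·sin(4x) dx = -2·(0) = 0;  2·(-2)·(1)·∫sin(5x)·sin(4x) dx = -4·(0) = 0.
  So ∫_0^π u² dx = π + 2*π + π/2 + 8/5 + 0 + 0 = 8/5 + 7*π/2.
  (u')² squared terms: (-10)²·∫cos(5x)² dx = 100·π/2 = 50*π;  (4)²·∫cos(4x)² dx = 16·π/2 = 8*π.
  (u')² cross terms: 2·(-10)·(4)·∫cos(5x)·cos(4x) dx = -80·(0) = 0.
  So ∫_0^π (u')² dx = 50*π + 8*π + 0 = 58*π.
||u||_{H^1}^2 = (8/5 + 7*π/2) + (58*π) = 8/5 + 123*π/2.


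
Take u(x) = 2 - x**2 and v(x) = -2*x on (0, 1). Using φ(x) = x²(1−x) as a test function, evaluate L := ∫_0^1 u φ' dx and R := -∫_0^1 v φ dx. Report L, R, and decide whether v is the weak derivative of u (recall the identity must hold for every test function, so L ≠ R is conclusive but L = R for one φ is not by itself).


LHS = 1/10, RHS = 1/10. Yes, v = u' weakly.

u(x) = 2 - x**2, classical derivative u'(x) = -2*x.
φ(x) = x²(1−x), so φ'(x) = x*(2 - 3*x).
Note φ(0) = φ(1) = 0, so the boundary term u·φ vanishes.
LHS = ∫_0^1 u(x) φ'(x) dx = ∫_0^1 (3*x^4 - 2*x^3 - 6*x^2 + 4*x) dx. Term by term:
  ∫_0^1 3*x^4 dx = 3/5;  ∫_0^1 -2*x^3 dx = -1/2;  ∫_0^1 -6*x^2 dx = -2;
  ∫_0^1 4*x dx = 2.
Sum: 3/5 − 1/2 − 2 + 2 = 1/10.
So LHS = 1/10.
∫_0^1 v(x) φ(x) dx = ∫_0^1 (2*x^4 - 2*x^3) dx. Term by term:
  ∫_0^1 2*x^4 dx = 2/5;  ∫_0^1 -2*x^3 dx = -1/2.
Sum: 2/5 − 1/2 = -1/10.
So RHS = -∫_0^1 v(x) φ(x) dx = 1/10.
LHS = RHS, so the identity holds for this test φ.
Moreover u is smooth here and v(x) = u'(x) = -2*x pointwise, so the identity holds for every test function. Hence v is the weak derivative of u.


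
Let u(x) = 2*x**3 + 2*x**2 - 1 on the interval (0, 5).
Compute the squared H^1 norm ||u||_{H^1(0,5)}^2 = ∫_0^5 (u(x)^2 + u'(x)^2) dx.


||u||_{H^1}^2 = 2054980/21

The H^1 norm (squared) on an interval (0, L) is
  ||u||_{H^1}^2 = ∫_0^L u(x)^2 dx + ∫_0^L u'(x)^2 dx.
Compute u'(x) = 6*x**2 + 4*x.
Then u(x)^2 = 4*x**6 + 8*x**5 + 4*x**4 - 4*x**3 - 4*x**2 + 1 and u'(x)^2 = 36*x**4 + 48*x**3 + 16*x**2.
Integrate each monomial from 0 to 5 using ∫_0^5 c·x^n dx = c·5^(n+1)/(n+1):
  ∫_0^5 u(x)^2 dx = ∫_0^5 (4*x^6 + 8*x^5 + 4*x^4 - 4*x^3 - 4*x^2 + 1) dx. Term by term:
    ∫_0^5 4*x^6 dx = 312500/7;  ∫_0^5 8*x^5 dx = 62500/3;  ∫_0^5 4*x^4 dx = 2500;
    ∫_0^5 -4*x^3 dx = -625;  ∫_0^5 -4*x^2 dx = -500/3;  ∫_0^5 1 dx = 5.
  Sum: 312500/7 + 62500/3 + 2500 − 625 − 500/3 + 5 = 1410980/21.
  ∫_0^5 u'(x)^2 dx = ∫_0^5 (36*x^4 + 48*x^3 + 16*x^2) dx. Term by term:
    ∫_0^5 36*x^4 dx = 22500;  ∫_0^5 48*x^3 dx = 7500;  ∫_0^5 16*x^2 dx = 2000/3.
  Sum: 22500 + 7500 + 2000/3 = 92000/3.
Adding: ||u||_{H^1}^2 = 1410980/21 + 92000/3 = 2054980/21.


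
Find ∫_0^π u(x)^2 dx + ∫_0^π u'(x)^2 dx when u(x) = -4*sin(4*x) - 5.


||u||_{H^1(0,π)}^2 = 161*π

u'(x) = -16*cos(4*x).
Expand u² and (u')² and integrate term by term on (0, π), using: for integers n ≥ 1, ∫_0^π sin²(nx) dx = ∫_0^π cos²(nx) dx = π/2; for n ≠ n', ∫_0^π sin(nx)sin(n'x) dx = ∫_0^π cos(nx)cos(n'x) dx = 0; and by product-to-sum, ∫_0^π sin(nx)cos(n'x) dx = ½∫_0^π [sin((n+n')x) + sin((n−n')x)] dx, which is 0 when n+n' is even and 2n/(n²−n'²) when n+n' is odd (it need not vanish on (0, π)). For the constant mode: ∫_0^π 1 dx = π, ∫_0^π cos(nx) dx = 0, ∫_0^π sin(nx) dx = (1−(−1)^n)/n.
  u² squared terms: (-5)²·∫1 dx = 25·π = 25*π;  (-4)²·∫sin(4x)² dx = 16·π/2 = 8*π.
  u² cross terms: 2·(-5)·(-4)·∫1·sin(4x) dx = 40·(0) = 0.
  So ∫_0^π u² dx = 25*π + 8*π + 0 = 33*π.
  (u')² squared terms: (-16)²·∫cos(4x)² dx = 256·π/2 = 128*π.
  So ∫_0^π (u')² dx = 128*π.
||u||_{H^1}^2 = (33*π) + (128*π) = 161*π.


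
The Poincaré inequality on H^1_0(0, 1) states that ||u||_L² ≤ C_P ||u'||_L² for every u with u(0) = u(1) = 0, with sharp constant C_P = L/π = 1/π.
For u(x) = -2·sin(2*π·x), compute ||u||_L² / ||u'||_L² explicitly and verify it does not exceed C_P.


||u||_L² / ||u'||_L² = 1/(2*π) < C_P = 1/π.

u(x) = -2·sin(2*π·x), so u'(x) = -4*π*cos(2*π*x).
Writing u(x) = A·sin(kπx/L) with A = -2 and k = 2, use ∫_0^L sin²(kπx/L) dx = L/2 and ∫_0^L cos²(kπx/L) dx = L/2.
u² = 4·sin²(2*π·x) and (u')² = 16*π^2·cos²(2*π·x), and each of sin², cos² integrates to L/2 = 1/2 over (0, 1).
∫_0^1 u² dx = 2, so ||u||_L² = sqrt(2).
∫_0^1 (u')² dx = 8*π^2, so ||u'||_L² = 2*sqrt(2)*π.
Ratio ||u||_L² / ||u'||_L² = 1/(2*π).
Sharp Poincaré constant on H^1_0(0, 1) is C_P = L/π = 1/π, achieved by sin(π·x).
This is the k = 2 harmonic; the ratio L/(kπ) is strictly less than C_P = L/π, consistent with the sharp inequality ||u||_L² ≤ C_P ||u'||_L².


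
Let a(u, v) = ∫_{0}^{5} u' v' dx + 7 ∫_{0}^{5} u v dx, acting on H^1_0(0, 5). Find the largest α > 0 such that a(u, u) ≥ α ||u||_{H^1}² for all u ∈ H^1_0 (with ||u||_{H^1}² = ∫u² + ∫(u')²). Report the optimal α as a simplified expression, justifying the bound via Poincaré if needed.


α = 1

Coercivity of a(·,·) on H^1_0(0, 5) means a(u, u) ≥ α ||u||_{H^1}² for every u ∈ H^1_0.
The interval has length L = 5, and Poincaré/coercivity depend only on L. Here a(u, u) = ∫(u')² + (7)·∫u².
Here c = 7 ≥ 1, so a(u,u) = ∫(u')² + c∫u² ≥ ∫(u')² + ∫u² = ||u||_{H^1}², i.e. α = 1 works. No larger α is possible: a(u,u) ≥ α||u||_{H^1}² means (1−α)∫(u')² ≥ (α−c)∫u², and for the modes u_n = sin(nπ(x−x₀)/L) (x₀ the left endpoint) one has ∫u_n²/∫(u_n')² = (L/(nπ))² → 0, so a(u_n,u_n)/||u_n||_{H^1}² → 1. Hence the optimal constant is α = 1.
Therefore α = 1.


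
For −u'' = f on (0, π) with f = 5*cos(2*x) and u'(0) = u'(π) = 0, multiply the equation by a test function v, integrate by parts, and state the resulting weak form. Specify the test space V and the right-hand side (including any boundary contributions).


V = H^1(0, π) (no boundary constraint on v; u is determined up to an additive constant); weak form: ∫_0^π u'v' dx = ∫_0^π (5*cos(2*x)) v dx for all v ∈ V.

Multiply both sides by a test function v and integrate from 0 to π:
  ∫_0^π −u''(x) v(x) dx = ∫_0^π f(x) v(x) dx.
Integrate the LHS by parts once:
  ∫_0^π −u'' v dx = −[u'(x) v(x)]_0^π + ∫_0^π u'(x) v'(x) dx.
Thus ∫_0^π u'(x) v'(x) dx = ∫_0^π f(x) v(x) dx + [u'(x) v(x)]_0^π.
Choose V so that boundary terms are either known or forced to vanish.
u has homogeneous Neumann: u'(0) = u'(π) = 0. So [u' v]_0^π = 0·v(π) − 0·v(0) = 0 for any v; take V = H^1(0, π).
Weak formulation: find u (satisfying any essential BC) such that ∫_0^π u'(x) v'(x) dx = ∫_0^π f v dx for all v ∈ V (homogeneous Neumann, so boundary terms vanish).
Substituting f(x) = 5*cos(2*x), the right-hand side is ∫_0^π (5*cos(2*x)) v dx.
Compatibility check (pure Neumann): taking v ≡ 1 ∈ V gives 0 = ∫_0^π f dx + (0) − (0), i.e. ∫_0^π f dx must equal u'(0) − u'(π) = 0. Indeed ∫_0^π (5*cos(2*x)) dx = 0, so the data are compatible. The solution is then unique only up to an additive constant (fix it e.g. by requiring ∫_0^π u dx = 0).


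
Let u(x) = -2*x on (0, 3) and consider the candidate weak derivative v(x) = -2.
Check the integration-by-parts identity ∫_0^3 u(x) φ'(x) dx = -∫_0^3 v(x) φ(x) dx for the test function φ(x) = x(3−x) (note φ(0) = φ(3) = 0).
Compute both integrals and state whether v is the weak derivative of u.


LHS = 9, RHS = 9. Yes, v = u' weakly.

u(x) = -2*x, classical derivative u'(x) = -2.
φ(x) = x(3−x), so φ'(x) = 3 - 2*x.
Note φ(0) = φ(3) = 0, so the boundary term u·φ vanishes.
LHS = ∫_0^3 u(x) φ'(x) dx = ∫_0^3 (4*x^2 - 6*x) dx. Term by term:
  ∫_0^3 4*x^2 dx = 36;  ∫_0^3 -6*x dx = -27.
Sum: 36 − 27 = 9.
So LHS = 9.
∫_0^3 v(x) φ(x) dx = ∫_0^3 (2*x^2 - 6*x) dx. Term by term:
  ∫_0^3 2*x^2 dx = 18;  ∫_0^3 -6*x dx = -27.
Sum: 18 − 27 = -9.
So RHS = -∫_0^3 v(x) φ(x) dx = 9.
LHS = RHS, so the identity holds for this test φ.
Moreover u is smooth here and v(x) = u'(x) = -2 pointwise, so the identity holds for every test function. Hence v is the weak derivative of u.


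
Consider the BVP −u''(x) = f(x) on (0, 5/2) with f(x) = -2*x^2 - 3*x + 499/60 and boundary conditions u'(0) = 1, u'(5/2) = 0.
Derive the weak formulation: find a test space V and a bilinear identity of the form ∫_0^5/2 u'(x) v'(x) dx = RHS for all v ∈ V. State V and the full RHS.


V = H^1(0, 5/2) (v unrestricted at boundary; u is determined up to an additive constant); weak form: ∫_0^5/2 u'v' dx = ∫_0^5/2 (-2*x^2 - 3*x + 499/60) v dx − v(0) for all v ∈ V.

Multiply both sides by a test function v and integrate from 0 to 5/2:
  ∫_0^5/2 −u''(x) v(x) dx = ∫_0^5/2 f(x) v(x) dx.
Integrate the LHS by parts once:
  ∫_0^5/2 −u'' v dx = −[u'(x) v(x)]_0^5/2 + ∫_0^5/2 u'(x) v'(x) dx.
Thus ∫_0^5/2 u'(x) v'(x) dx = ∫_0^5/2 f(x) v(x) dx + [u'(x) v(x)]_0^5/2.
Choose V so that boundary terms are either known or forced to vanish.
u has inhomogeneous Neumann u'(0) = 1, u'(5/2) = 0. [u' v]_0^5/2 = (0)·v(5/2) − (1)·v(0) = − v(0). Take V = H^1(0, 5/2); boundary term becomes part of RHS.
Weak formulation: find u (satisfying any essential BC) such that ∫_0^5/2 u'(x) v'(x) dx = ∫_0^5/2 f v dx − v(0) for all v ∈ V (Neumann data are natural BCs: they enter the RHS as boundary terms).
Substituting f(x) = -2*x^2 - 3*x + 499/60, the right-hand side is ∫_0^5/2 (-2*x^2 - 3*x + 499/60) v dx − v(0).
Compatibility check (pure Neumann): taking v ≡ 1 ∈ V gives 0 = ∫_0^5/2 f dx + (0) − (1), i.e. ∫_0^5/2 f dx must equal u'(0) − u'(5/2) = 1. Indeed ∫_0^5/2 (-2*x^2 - 3*x + 499/60) dx = 1, so the data are compatible. The solution is then unique only up to an additive constant (fix it e.g. by requiring ∫_0^5/2 u dx = 0).


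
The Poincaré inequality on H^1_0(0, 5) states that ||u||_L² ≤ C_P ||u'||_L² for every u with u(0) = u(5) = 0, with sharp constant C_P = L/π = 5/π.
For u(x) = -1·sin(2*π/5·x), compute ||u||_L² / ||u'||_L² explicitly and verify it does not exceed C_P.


||u||_L² / ||u'||_L² = 5/(2*π) < C_P = 5/π.

u(x) = -1·sin(2*π/5·x), so u'(x) = -2*π*cos(2*π*x/5)/5.
Writing u(x) = A·sin(kπx/L) with A = -1 and k = 2, use ∫_0^L sin²(kπx/L) dx = L/2 and ∫_0^L cos²(kπx/L) dx = L/2.
u² = 1·sin²(2*π/5·x) and (u')² = 4*π^2/25·cos²(2*π/5·x), and each of sin², cos² integrates to L/2 = 5/2 over (0, 5).
∫_0^5 u² dx = 5/2, so ||u||_L² = sqrt(10)/2.
∫_0^5 (u')² dx = 2*π^2/5, so ||u'||_L² = sqrt(10)*π/5.
Ratio ||u||_L² / ||u'||_L² = 5/(2*π).
Sharp Poincaré constant on H^1_0(0, 5) is C_P = L/π = 5/π, achieved by sin(π/5·x).
This is the k = 2 harmonic; the ratio L/(kπ) is strictly less than C_P = L/π, consistent with the sharp inequality ||u||_L² ≤ C_P ||u'||_L².


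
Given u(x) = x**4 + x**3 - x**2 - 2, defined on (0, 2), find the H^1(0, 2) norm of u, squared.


||u||_{H^1}^2 = 33464/63

The H^1 norm (squared) on an interval (0, L) is
  ||u||_{H^1}^2 = ∫_0^L u(x)^2 dx + ∫_0^L u'(x)^2 dx.
Compute u'(x) = 4*x**3 + 3*x**2 - 2*x.
Then u(x)^2 = x**8 + 2*x**7 - x**6 - 2*x**5 - 3*x**4 - 4*x**3 + 4*x**2 + 4 and u'(x)^2 = 16*x**6 + 24*x**5 - 7*x**4 - 12*x**3 + 4*x**2.
Integrate each monomial from 0 to 2 using ∫_0^2 c·x^n dx = c·2^(n+1)/(n+1):
  ∫_0^2 u(x)^2 dx = ∫_0^2 (x^8 + 2*x^7 - x^6 - 2*x^5 - 3*x^4 - 4*x^3 + 4*x^2 + 4) dx. Term by term:
    ∫_0^2 x^8 dx = 512/9;  ∫_0^2 2*x^7 dx = 64;  ∫_0^2 -x^6 dx = -128/7;
    ∫_0^2 -2*x^5 dx = -64/3;  ∫_0^2 -3*x^4 dx = -96/5;  ∫_0^2 -4*x^3 dx = -16;
    ∫_0^2 4*x^2 dx = 32/3;  ∫_0^2 4 dx = 8.
  Sum: 512/9 + 64 − 128/7 − 64/3 − 96/5 − 16 + 32/3 + 8 = 20392/315.
  ∫_0^2 u'(x)^2 dx = ∫_0^2 (16*x^6 + 24*x^5 - 7*x^4 - 12*x^3 + 4*x^2) dx. Term by term:
    ∫_0^2 16*x^6 dx = 2048/7;  ∫_0^2 24*x^5 dx = 256;  ∫_0^2 -7*x^4 dx = -224/5;
    ∫_0^2 -12*x^3 dx = -48;  ∫_0^2 4*x^2 dx = 32/3.
  Sum: 2048/7 + 256 − 224/5 − 48 + 32/3 = 48976/105.
Adding: ||u||_{H^1}^2 = 20392/315 + 48976/105 = 33464/63.


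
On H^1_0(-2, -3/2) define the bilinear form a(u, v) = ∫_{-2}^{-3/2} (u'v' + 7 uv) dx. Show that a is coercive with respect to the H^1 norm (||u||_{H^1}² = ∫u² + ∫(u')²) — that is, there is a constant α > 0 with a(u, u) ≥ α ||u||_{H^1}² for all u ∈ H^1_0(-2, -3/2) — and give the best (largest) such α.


α = 1

Coercivity of a(·,·) on H^1_0(-2, -3/2) means a(u, u) ≥ α ||u||_{H^1}² for every u ∈ H^1_0.
The interval has length L = 1/2, and Poincaré/coercivity depend only on L. Here a(u, u) = ∫(u')² + (7)·∫u².
Here c = 7 ≥ 1, so a(u,u) = ∫(u')² + c∫u² ≥ ∫(u')² + ∫u² = ||u||_{H^1}², i.e. α = 1 works. No larger α is possible: a(u,u) ≥ α||u||_{H^1}² means (1−α)∫(u')² ≥ (α−c)∫u², and for the modes u_n = sin(nπ(x−x₀)/L) (x₀ the left endpoint) one has ∫u_n²/∫(u_n')² = (L/(nπ))² → 0, so a(u_n,u_n)/||u_n||_{H^1}² → 1. Hence the optimal constant is α = 1.
Therefore α = 1.


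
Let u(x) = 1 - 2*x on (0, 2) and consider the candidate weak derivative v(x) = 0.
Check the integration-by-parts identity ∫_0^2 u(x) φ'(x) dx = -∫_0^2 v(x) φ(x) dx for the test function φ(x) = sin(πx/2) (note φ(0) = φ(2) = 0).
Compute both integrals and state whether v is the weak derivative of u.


LHS = 8/π, RHS = 0. No, v is not the weak derivative of u.

u(x) = 1 - 2*x, classical derivative u'(x) = -2.
φ(x) = sin(πx/2), so φ'(x) = π*cos(π*x/2)/2.
Note φ(0) = φ(2) = 0, so the boundary term u·φ vanishes.
LHS = ∫_0^2 u(x) φ'(x) dx = ∫_0^2 (-π*x*cos(π*x/2) + π*cos(π*x/2)/2) dx. Term by term:
  ∫_0^2 π*cos(π*x/2)/2 dx = 0;  ∫_0^2 -π*x*cos(π*x/2) dx = 8/π.
Sum: 0 + 8/π = 8/π.
So LHS = 8/π.
∫_0^2 v(x) φ(x) dx = ∫_0^2 (0) dx. Term by term:
  ∫_0^2 0 dx = 0.
So RHS = -∫_0^2 v(x) φ(x) dx = 0.
LHS − RHS = 8/π ≠ 0, so the identity fails.
(For a valid weak derivative the identity must hold for EVERY test function, in particular this one. The failure shows v is NOT the weak derivative of u.)
Correct weak derivative would be u'(x) = -2.


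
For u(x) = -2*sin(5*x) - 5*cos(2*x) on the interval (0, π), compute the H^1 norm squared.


||u||_{H^1(0,π)}^2 = 1000/21 + 229*π/2

u'(x) = 10*sin(2*x) - 10*cos(5*x).
Expand u² and (u')² and integrate term by term on (0, π), using: for integers n ≥ 1, ∫_0^π sin²(nx) dx = ∫_0^π cos²(nx) dx = π/2; for n ≠ n', ∫_0^π sin(nx)sin(n'x) dx = ∫_0^π cos(nx)cos(n'x) dx = 0; and by product-to-sum, ∫_0^π sin(nx)cos(n'x) dx = ½∫_0^π [sin((n+n')x) + sin((n−n')x)] dx, which is 0 when n+n' is even and 2n/(n²−n'²) when n+n' is odd (it need not vanish on (0, π)).
  u² squared terms: (-5)²·∫cos(2x)² dx = 25·π/2 = 25*π/2;  (-2)²·∫sin(5x)² dx = 4·π/2 = 2*π.
  u² cross terms: 2·(-5)·(-2)·∫cos(2x)·sin(5x) dx = 20·(10/21) = 200/21.
  So ∫_0^π u² dx = 25*π/2 + 2*π + 200/21 = 200/21 + 29*π/2.
  (u')² squared terms: (-10)²·∫cos(5x)² dx = 100·π/2 = 50*π;  (10)²·∫sin(2x)² dx = 100·π/2 = 50*π.
  (u')² cross terms: 2·(-10)·(10)·∫cos(5x)·sin(2x) dx = -200·(-4/21) = 800/21.
  So ∫_0^π (u')² dx = 50*π + 50*π + 800/21 = 800/21 + 100*π.
||u||_{H^1}^2 = (200/21 + 29*π/2) + (800/21 + 100*π) = 1000/21 + 229*π/2.


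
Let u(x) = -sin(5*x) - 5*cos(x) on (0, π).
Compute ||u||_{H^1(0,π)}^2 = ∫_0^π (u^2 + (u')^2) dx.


||u||_{H^1(0,π)}^2 = 38*π

u'(x) = 5*sin(x) - 5*cos(5*x).
Expand u² and (u')² and integrate term by term on (0, π), using: for integers n ≥ 1, ∫_0^π sin²(nx) dx = ∫_0^π cos²(nx) dx = π/2; for n ≠ n', ∫_0^π sin(nx)sin(n'x) dx = ∫_0^π cos(nx)cos(n'x) dx = 0; and by product-to-sum, ∫_0^π sin(nx)cos(n'x) dx = ½∫_0^π [sin((n+n')x) + sin((n−n')x)] dx, which is 0 when n+n' is even and 2n/(n²−n'²) when n+n' is odd (it need not vanish on (0, π)).
  u² squared terms: (-1)²·∫sin(5x)² dx = 1·π/2 = π/2;  (-5)²·∫cos(x)² dx = 25·π/2 = 25*π/2.
  u² cross terms: 2·(-1)·(-5)·∫sin(5x)·cos(x) dx = 10·(0) = 0.
  So ∫_0^π u² dx = π/2 + 25*π/2 + 0 = 13*π.
  (u')² squared terms: (-5)²·∫cos(5x)² dx = 25·π/2 = 25*π/2;  (5)²·∫sin(x)² dx = 25·π/2 = 25*π/2.
  (u')² cross terms: 2·(-5)·(5)·∫cos(5x)·sin(x) dx = -50·(0) = 0.
  So ∫_0^π (u')² dx = 25*π/2 + 25*π/2 + 0 = 25*π.
||u||_{H^1}^2 = (13*π) + (25*π) = 38*π.


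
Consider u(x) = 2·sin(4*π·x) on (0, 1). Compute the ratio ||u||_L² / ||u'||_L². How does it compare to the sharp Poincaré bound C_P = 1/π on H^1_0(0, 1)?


||u||_L² / ||u'||_L² = 1/(4*π) < C_P = 1/π.

u(x) = 2·sin(4*π·x), so u'(x) = 8*π*cos(4*π*x).
Writing u(x) = A·sin(kπx/L) with A = 2 and k = 4, use ∫_0^L sin²(kπx/L) dx = L/2 and ∫_0^L cos²(kπx/L) dx = L/2.
u² = 4·sin²(4*π·x) and (u')² = 64*π^2·cos²(4*π·x), and each of sin², cos² integrates to L/2 = 1/2 over (0, 1).
∫_0^1 u² dx = 2, so ||u||_L² = sqrt(2).
∫_0^1 (u')² dx = 32*π^2, so ||u'||_L² = 4*sqrt(2)*π.
Ratio ||u||_L² / ||u'||_L² = 1/(4*π).
Sharp Poincaré constant on H^1_0(0, 1) is C_P = L/π = 1/π, achieved by sin(π·x).
This is the k = 4 harmonic; the ratio L/(kπ) is strictly less than C_P = L/π, consistent with the sharp inequality ||u||_L² ≤ C_P ||u'||_L².


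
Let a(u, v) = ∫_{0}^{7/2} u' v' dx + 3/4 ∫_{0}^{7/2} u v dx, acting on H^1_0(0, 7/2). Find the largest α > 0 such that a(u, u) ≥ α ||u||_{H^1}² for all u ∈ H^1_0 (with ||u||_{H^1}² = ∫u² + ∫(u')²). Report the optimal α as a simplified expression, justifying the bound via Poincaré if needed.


α = (147 + 16*π^2)/(4*(4*π^2 + 49))

Coercivity of a(·,·) on H^1_0(0, 7/2) means a(u, u) ≥ α ||u||_{H^1}² for every u ∈ H^1_0.
The interval has length L = 7/2, and Poincaré/coercivity depend only on L. Here a(u, u) = ∫(u')² + (3/4)·∫u².
Here 0 < c = 3/4 < 1. The condition a(u,u) ≥ α||u||_{H^1}² reads (1−α)∫(u')² ≥ (α−c)∫u². Any admissible α is ≤ 1 (rapidly oscillating u have ∫u²/∫(u')² → 0), and α = 1 would force 0 ≥ (1−c)∫u², impossible since c < 1; so 1−α > 0. By the sharp Poincaré inequality on H^1_0 of an interval of length L, ∫(u')² ≥ (π/L)²∫u² with equality for the first sine mode sin(π(x−x₀)/L) (x₀ the left endpoint), so the inequality holds for all u iff (1−α)(π/L)² ≥ α − c, i.e. α ≤ ((π/L)² + c)/((π/L)² + 1) = (1 + c(L/π)²)/(1 + (L/π)²). With (π/L)² = 4*π^2/49 and c = 3/4, the largest admissible constant is α = ((π/L)² + c)/((π/L)² + 1).
Simplifying, α = (147 + 16*π^2)/(4*(4*π^2 + 49)).


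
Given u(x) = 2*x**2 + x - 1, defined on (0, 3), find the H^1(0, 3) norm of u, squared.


||u||_{H^1}^2 = 2127/5

The H^1 norm (squared) on an interval (0, L) is
  ||u||_{H^1}^2 = ∫_0^L u(x)^2 dx + ∫_0^L u'(x)^2 dx.
Compute u'(x) = 4*x + 1.
Then u(x)^2 = 4*x**4 + 4*x**3 - 3*x**2 - 2*x + 1 and u'(x)^2 = 16*x**2 + 8*x + 1.
Integrate each monomial from 0 to 3 using ∫_0^3 c·x^n dx = c·3^(n+1)/(n+1):
  ∫_0^3 u(x)^2 dx = ∫_0^3 (4*x^4 + 4*x^3 - 3*x^2 - 2*x + 1) dx. Term by term:
    ∫_0^3 4*x^4 dx = 972/5;  ∫_0^3 4*x^3 dx = 81;  ∫_0^3 -3*x^2 dx = -27;
    ∫_0^3 -2*x dx = -9;  ∫_0^3 1 dx = 3.
  Sum: 972/5 + 81 − 27 − 9 + 3 = 1212/5.
  ∫_0^3 u'(x)^2 dx = ∫_0^3 (16*x^2 + 8*x + 1) dx. Term by term:
    ∫_0^3 16*x^2 dx = 144;  ∫_0^3 8*x dx = 36;  ∫_0^3 1 dx = 3.
  Sum: 144 + 36 + 3 = 183.
Adding: ||u||_{H^1}^2 = 1212/5 + 183 = 2127/5.


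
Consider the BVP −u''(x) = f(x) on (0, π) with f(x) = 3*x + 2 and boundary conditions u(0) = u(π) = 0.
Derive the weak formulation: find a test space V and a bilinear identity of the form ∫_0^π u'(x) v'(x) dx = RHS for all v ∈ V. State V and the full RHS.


V = H^1_0(0, π) (so v(0) = v(π) = 0); weak form: ∫_0^π u'v' dx = ∫_0^π (3*x + 2) v dx for all v ∈ V.

Multiply both sides by a test function v and integrate from 0 to π:
  ∫_0^π −u''(x) v(x) dx = ∫_0^π f(x) v(x) dx.
Integrate the LHS by parts once:
  ∫_0^π −u'' v dx = −[u'(x) v(x)]_0^π + ∫_0^π u'(x) v'(x) dx.
Thus ∫_0^π u'(x) v'(x) dx = ∫_0^π f(x) v(x) dx + [u'(x) v(x)]_0^π.
Choose V so that boundary terms are either known or forced to vanish.
u is Dirichlet: u(0) = u(π) = 0. Let V = H^1_0(0, π); then v(0) = v(π) = 0, and [u' v]_0^π = 0.
Weak formulation: find u (satisfying any essential BC) such that ∫_0^π u'(x) v'(x) dx = ∫_0^π f v dx for all v ∈ V.
Substituting f(x) = 3*x + 2, the right-hand side is ∫_0^π (3*x + 2) v dx.


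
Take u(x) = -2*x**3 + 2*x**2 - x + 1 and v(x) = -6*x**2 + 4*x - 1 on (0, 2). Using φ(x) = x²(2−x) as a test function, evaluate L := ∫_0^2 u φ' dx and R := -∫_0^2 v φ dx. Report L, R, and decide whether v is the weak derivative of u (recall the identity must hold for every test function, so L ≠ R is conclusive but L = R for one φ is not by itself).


LHS = 116/15, RHS = 116/15. Yes, v = u' weakly.

u(x) = -2*x**3 + 2*x**2 - x + 1, classical derivative u'(x) = -6*x**2 + 4*x - 1.
φ(x) = x²(2−x), so φ'(x) = x*(4 - 3*x).
Note φ(0) = φ(2) = 0, so the boundary term u·φ vanishes.
LHS = ∫_0^2 u(x) φ'(x) dx = ∫_0^2 (6*x^5 - 14*x^4 + 11*x^3 - 7*x^2 + 4*x) dx. Term by term:
  ∫_0^2 6*x^5 dx = 64;  ∫_0^2 -14*x^4 dx = -448/5;  ∫_0^2 11*x^3 dx = 44;
  ∫_0^2 -7*x^2 dx = -56/3;  ∫_0^2 4*x dx = 8.
Sum: 64 − 448/5 + 44 − 56/3 + 8 = 116/15.
So LHS = 116/15.
∫_0^2 v(x) φ(x) dx = ∫_0^2 (6*x^5 - 16*x^4 + 9*x^3 - 2*x^2) dx. Term by term:
  ∫_0^2 6*x^5 dx = 64;  ∫_0^2 -16*x^4 dx = -512/5;  ∫_0^2 9*x^3 dx = 36;
  ∫_0^2 -2*x^2 dx = -16/3.
Sum: 64 − 512/5 + 36 − 16/3 = -116/15.
So RHS = -∫_0^2 v(x) φ(x) dx = 116/15.
LHS = RHS, so the identity holds for this test φ.
Moreover u is smooth here and v(x) = u'(x) = -6*x**2 + 4*x - 1 pointwise, so the identity holds for every test function. Hence v is the weak derivative of u.


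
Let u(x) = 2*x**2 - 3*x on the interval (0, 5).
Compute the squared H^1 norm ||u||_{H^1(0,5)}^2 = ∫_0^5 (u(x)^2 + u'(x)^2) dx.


||u||_{H^1}^2 = 4235/3

The H^1 norm (squared) on an interval (0, L) is
  ||u||_{H^1}^2 = ∫_0^L u(x)^2 dx + ∫_0^L u'(x)^2 dx.
Compute u'(x) = 4*x - 3.
Then u(x)^2 = 4*x**4 - 12*x**3 + 9*x**2 and u'(x)^2 = 16*x**2 - 24*x + 9.
Integrate each monomial from 0 to 5 using ∫_0^5 c·x^n dx = c·5^(n+1)/(n+1):
  ∫_0^5 u(x)^2 dx = ∫_0^5 (4*x^4 - 12*x^3 + 9*x^2) dx. Term by term:
    ∫_0^5 4*x^4 dx = 2500;  ∫_0^5 -12*x^3 dx = -1875;  ∫_0^5 9*x^2 dx = 375.
  Sum: 2500 − 1875 + 375 = 1000.
  ∫_0^5 u'(x)^2 dx = ∫_0^5 (16*x^2 - 24*x + 9) dx. Term by term:
    ∫_0^5 16*x^2 dx = 2000/3;  ∫_0^5 -24*x dx = -300;  ∫_0^5 9 dx = 45.
  Sum: 2000/3 − 300 + 45 = 1235/3.
Adding: ||u||_{H^1}^2 = 1000 + 1235/3 = 4235/3.


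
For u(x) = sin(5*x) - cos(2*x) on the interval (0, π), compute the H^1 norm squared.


||u||_{H^1(0,π)}^2 = -100/21 + 31*π/2

u'(x) = 2*sin(2*x) + 5*cos(5*x).
Expand u² and (u')² and integrate term by term on (0, π), using: for integers n ≥ 1, ∫_0^π sin²(nx) dx = ∫_0^π cos²(nx) dx = π/2; for n ≠ n', ∫_0^π sin(nx)sin(n'x) dx = ∫_0^π cos(nx)cos(n'x) dx = 0; and by product-to-sum, ∫_0^π sin(nx)cos(n'x) dx = ½∫_0^π [sin((n+n')x) + sin((n−n')x)] dx, which is 0 when n+n' is even and 2n/(n²−n'²) when n+n' is odd (it need not vanish on (0, π)).
  u² squared terms: (-1)²·∫cos(2x)² dx = 1·π/2 = π/2;  (1)²·∫sin(5x)² dx = 1·π/2 = π/2.
  u² cross terms: 2·(-1)·(1)·∫cos(2x)·sin(5x) dx = -2·(10/21) = -20/21.
  So ∫_0^π u² dx = π/2 + π/2 − 20/21 = -20/21 + π.
  (u')² squared terms: (2)²·∫sin(2x)² dx = 4·π/2 = 2*π;  (5)²·∫cos(5x)² dx = 25·π/2 = 25*π/2.
  (u')² cross terms: 2·(2)·(5)·∫sin(2x)·cos(5x) dx = 20·(-4/21) = -80/21.
  So ∫_0^π (u')² dx = 2*π + 25*π/2 − 80/21 = -80/21 + 29*π/2.
||u||_{H^1}^2 = (-20/21 + π) + (-80/21 + 29*π/2) = -100/21 + 31*π/2.


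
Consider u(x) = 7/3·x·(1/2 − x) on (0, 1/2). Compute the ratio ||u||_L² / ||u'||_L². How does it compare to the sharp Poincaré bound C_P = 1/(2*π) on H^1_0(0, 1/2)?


||u||_L² / ||u'||_L² = sqrt(10)/20 < C_P = 1/(2*π).

u(x) = 7/3·x·(1/2 − x), so u'(x) = 7/6 - 14*x/3.
u(x) = 7/3·x·(1/2 − x) vanishes at x = 0 and x = 1/2, so u ∈ H^1_0(0, 1/2). Differentiate via the product rule and integrate the resulting polynomials term by term.
  ∫_0^1/2 u² dx = ∫_0^1/2 (49*x^4/9 - 49*x^3/9 + 49*x^2/36) dx. Term by term:
    ∫_0^1/2 49*x^4/9 dx = 49/1440;  ∫_0^1/2 -49*x^3/9 dx = -49/576;  ∫_0^1/2 49*x^2/36 dx = 49/864.
  Sum: 49/1440 − 49/576 + 49/864 = 49/8640.
  ∫_0^1/2 (u')² dx = ∫_0^1/2 (196*x^2/9 - 98*x/9 + 49/36) dx. Term by term:
    ∫_0^1/2 196*x^2/9 dx = 49/54;  ∫_0^1/2 -98*x/9 dx = -49/36;  ∫_0^1/2 49/36 dx = 49/72.
  Sum: 49/54 − 49/36 + 49/72 = 49/216.
∫_0^1/2 u² dx = 49/8640, so ||u||_L² = 7*sqrt(15)/360.
∫_0^1/2 (u')² dx = 49/216, so ||u'||_L² = 7*sqrt(6)/36.
Ratio ||u||_L² / ||u'||_L² = sqrt(10)/20.
Sharp Poincaré constant on H^1_0(0, 1/2) is C_P = L/π = 1/(2*π), achieved by sin(2*π·x).
A polynomial bump cannot attain the sharp Poincaré constant (only the first sine eigenfunction does), so the ratio is strictly less than C_P, consistent with ||u||_L² ≤ C_P ||u'||_L².


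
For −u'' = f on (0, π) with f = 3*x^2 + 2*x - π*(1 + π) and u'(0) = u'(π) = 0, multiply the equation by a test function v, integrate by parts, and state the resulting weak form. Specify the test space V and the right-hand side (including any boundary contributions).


V = H^1(0, π) (no boundary constraint on v; u is determined up to an additive constant); weak form: ∫_0^π u'v' dx = ∫_0^π (3*x^2 + 2*x - π*(1 + π)) v dx for all v ∈ V.

Multiply both sides by a test function v and integrate from 0 to π:
  ∫_0^π −u''(x) v(x) dx = ∫_0^π f(x) v(x) dx.
Integrate the LHS by parts once:
  ∫_0^π −u'' v dx = −[u'(x) v(x)]_0^π + ∫_0^π u'(x) v'(x) dx.
Thus ∫_0^π u'(x) v'(x) dx = ∫_0^π f(x) v(x) dx + [u'(x) v(x)]_0^π.
Choose V so that boundary terms are either known or forced to vanish.
u has homogeneous Neumann: u'(0) = u'(π) = 0. So [u' v]_0^π = 0·v(π) − 0·v(0) = 0 for any v; take V = H^1(0, π).
Weak formulation: find u (satisfying any essential BC) such that ∫_0^π u'(x) v'(x) dx = ∫_0^π f v dx for all v ∈ V (homogeneous Neumann, so boundary terms vanish).
Substituting f(x) = 3*x^2 + 2*x - π*(1 + π), the right-hand side is ∫_0^π (3*x^2 + 2*x - π*(1 + π)) v dx.
Compatibility check (pure Neumann): taking v ≡ 1 ∈ V gives 0 = ∫_0^π f dx + (0) − (0), i.e. ∫_0^π f dx must equal u'(0) − u'(π) = 0. Indeed ∫_0^π (3*x^2 + 2*x - π*(1 + π)) dx = 0, so the data are compatible. The solution is then unique only up to an additive constant (fix it e.g. by requiring ∫_0^π u dx = 0).


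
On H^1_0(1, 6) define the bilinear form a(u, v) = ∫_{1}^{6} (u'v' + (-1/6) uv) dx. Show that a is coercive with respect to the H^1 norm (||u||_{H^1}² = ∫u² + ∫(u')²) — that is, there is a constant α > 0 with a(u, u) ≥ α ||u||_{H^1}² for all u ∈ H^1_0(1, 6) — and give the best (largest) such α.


α = (-25/6 + π^2)/(π^2 + 25)

Coercivity of a(·,·) on H^1_0(1, 6) means a(u, u) ≥ α ||u||_{H^1}² for every u ∈ H^1_0.
The interval has length L = 5, and Poincaré/coercivity depend only on L. Here a(u, u) = ∫(u')² + (-1/6)·∫u².
Here c = -1/6 < 0 with |c| < (π/L)² = π^2/25, so coercivity still holds. The condition a(u,u) ≥ α||u||_{H^1}² reads (1−α)∫(u')² ≥ (α−c)∫u². Any admissible α is ≤ 1 (rapidly oscillating u have ∫u²/∫(u')² → 0), and α = 1 would force 0 ≥ (1−c)∫u², impossible since c < 1; so 1−α > 0. By the sharp Poincaré inequality on H^1_0 of an interval of length L, ∫(u')² ≥ (π/L)²∫u² with equality for the first sine mode sin(π(x−x₀)/L) (x₀ the left endpoint), so the inequality holds for all u iff (1−α)(π/L)² ≥ α − c, i.e. α ≤ ((π/L)² + c)/((π/L)² + 1) = (1 + c(L/π)²)/(1 + (L/π)²). (Direct route, valid since c ≤ 0: Poincaré gives c∫u² ≥ c(L/π)²∫(u')², so a(u,u) ≥ (1 + c(L/π)²)∫(u')², while ||u||_{H^1}² ≤ (1 + (L/π)²)∫(u')²; dividing yields the same α.) With (π/L)² = π^2/25 and c = -1/6, the largest admissible constant is α = ((π/L)² + c)/((π/L)² + 1).
Simplifying, α = (-25/6 + π^2)/(π^2 + 25).


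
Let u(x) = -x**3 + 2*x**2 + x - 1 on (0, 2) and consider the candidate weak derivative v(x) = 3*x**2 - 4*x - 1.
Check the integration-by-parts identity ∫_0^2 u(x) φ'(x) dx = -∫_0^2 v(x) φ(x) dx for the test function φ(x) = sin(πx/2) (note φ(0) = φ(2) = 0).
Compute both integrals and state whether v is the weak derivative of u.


LHS = -96/π^3 + 4/π, RHS = -4/π + 96/π^3. No, v is not the weak derivative of u.

u(x) = -x**3 + 2*x**2 + x - 1, classical derivative u'(x) = -3*x**2 + 4*x + 1.
φ(x) = sin(πx/2), so φ'(x) = π*cos(π*x/2)/2.
Note φ(0) = φ(2) = 0, so the boundary term u·φ vanishes.
LHS = ∫_0^2 u(x) φ'(x) dx = ∫_0^2 (-π*x^3*cos(π*x/2)/2 + π*x^2*cos(π*x/2) + π*x*cos(π*x/2)/2 - π*cos(π*x/2)/2) dx. Term by term:
  ∫_0^2 -π*cos(π*x/2)/2 dx = 0;  ∫_0^2 π*x^2*cos(π*x/2) dx = -16/π;  ∫_0^2 π*x*cos(π*x/2)/2 dx = -4/π;
  ∫_0^2 -π*x^3*cos(π*x/2)/2 dx = -96/π^3 + 24/π.
Sum: 0 − 16/π − 4/π + -96/π^3 + 24/π = -96/π^3 + 4/π.
So LHS = -96/π^3 + 4/π.
∫_0^2 v(x) φ(x) dx = ∫_0^2 (3*x^2*sin(π*x/2) - 4*x*sin(π*x/2) - sin(π*x/2)) dx. Term by term:
  ∫_0^2 -sin(π*x/2) dx = -4/π;  ∫_0^2 -4*x*sin(π*x/2) dx = -16/π;  ∫_0^2 3*x^2*sin(π*x/2) dx = -96/π^3 + 24/π.
Sum: -4/π − 16/π + -96/π^3 + 24/π = -96/π^3 + 4/π.
So RHS = -∫_0^2 v(x) φ(x) dx = -4/π + 96/π^3.
LHS − RHS = -192/π^3 + 8/π ≠ 0, so the identity fails.
(For a valid weak derivative the identity must hold for EVERY test function, in particular this one. The failure shows v is NOT the weak derivative of u.)
Correct weak derivative would be u'(x) = -3*x**2 + 4*x + 1.


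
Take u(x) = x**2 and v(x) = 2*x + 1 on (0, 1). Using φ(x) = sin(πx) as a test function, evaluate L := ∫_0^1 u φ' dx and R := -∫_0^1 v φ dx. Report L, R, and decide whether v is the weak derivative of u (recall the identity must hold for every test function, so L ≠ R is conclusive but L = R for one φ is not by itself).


LHS = -2/π, RHS = -4/π. No, v is not the weak derivative of u.

u(x) = x**2, classical derivative u'(x) = 2*x.
φ(x) = sin(πx), so φ'(x) = π*cos(π*x).
Note φ(0) = φ(1) = 0, so the boundary term u·φ vanishes.
LHS = ∫_0^1 u(x) φ'(x) dx = ∫_0^1 (π*x^2*cos(π*x)) dx. Term by term:
  ∫_0^1 π*x^2*cos(π*x) dx = -2/π.
So LHS = -2/π.
∫_0^1 v(x) φ(x) dx = ∫_0^1 (2*x*sin(π*x) + sin(π*x)) dx. Term by term:
  ∫_0^1 2*x*sin(π*x) dx = 2/π;  ∫_0^1 sin(π*x) dx = 2/π.
Sum: 2/π + 2/π = 4/π.
So RHS = -∫_0^1 v(x) φ(x) dx = -4/π.
LHS − RHS = 2/π ≠ 0, so the identity fails.
(For a valid weak derivative the identity must hold for EVERY test function, in particular this one. The failure shows v is NOT the weak derivative of u.)
Correct weak derivative would be u'(x) = 2*x.


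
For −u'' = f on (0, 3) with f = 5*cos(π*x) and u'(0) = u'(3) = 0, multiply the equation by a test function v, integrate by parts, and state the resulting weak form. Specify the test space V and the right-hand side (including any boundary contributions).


V = H^1(0, 3) (no boundary constraint on v; u is determined up to an additive constant); weak form: ∫_0^3 u'v' dx = ∫_0^3 (5*cos(π*x)) v dx for all v ∈ V.

Multiply both sides by a test function v and integrate from 0 to 3:
  ∫_0^3 −u''(x) v(x) dx = ∫_0^3 f(x) v(x) dx.
Integrate the LHS by parts once:
  ∫_0^3 −u'' v dx = −[u'(x) v(x)]_0^3 + ∫_0^3 u'(x) v'(x) dx.
Thus ∫_0^3 u'(x) v'(x) dx = ∫_0^3 f(x) v(x) dx + [u'(x) v(x)]_0^3.
Choose V so that boundary terms are either known or forced to vanish.
u has homogeneous Neumann: u'(0) = u'(3) = 0. So [u' v]_0^3 = 0·v(3) − 0·v(0) = 0 for any v; take V = H^1(0, 3).
Weak formulation: find u (satisfying any essential BC) such that ∫_0^3 u'(x) v'(x) dx = ∫_0^3 f v dx for all v ∈ V (homogeneous Neumann, so boundary terms vanish).
Substituting f(x) = 5*cos(π*x), the right-hand side is ∫_0^3 (5*cos(π*x)) v dx.
Compatibility check (pure Neumann): taking v ≡ 1 ∈ V gives 0 = ∫_0^3 f dx + (0) − (0), i.e. ∫_0^3 f dx must equal u'(0) − u'(3) = 0. Indeed ∫_0^3 (5*cos(π*x)) dx = 0, so the data are compatible. The solution is then unique only up to an additive constant (fix it e.g. by requiring ∫_0^3 u dx = 0).


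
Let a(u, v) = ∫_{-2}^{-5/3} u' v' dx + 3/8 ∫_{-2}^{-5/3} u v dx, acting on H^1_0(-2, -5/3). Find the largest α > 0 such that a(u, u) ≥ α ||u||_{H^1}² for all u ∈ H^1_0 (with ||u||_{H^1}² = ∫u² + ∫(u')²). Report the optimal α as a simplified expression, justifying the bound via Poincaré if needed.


α = 3*(1 + 24*π^2)/(8*(1 + 9*π^2))

Coercivity of a(·,·) on H^1_0(-2, -5/3) means a(u, u) ≥ α ||u||_{H^1}² for every u ∈ H^1_0.
The interval has length L = 1/3, and Poincaré/coercivity depend only on L. Here a(u, u) = ∫(u')² + (3/8)·∫u².
Here 0 < c = 3/8 < 1. The condition a(u,u) ≥ α||u||_{H^1}² reads (1−α)∫(u')² ≥ (α−c)∫u². Any admissible α is ≤ 1 (rapidly oscillating u have ∫u²/∫(u')² → 0), and α = 1 would force 0 ≥ (1−c)∫u², impossible since c < 1; so 1−α > 0. By the sharp Poincaré inequality on H^1_0 of an interval of length L, ∫(u')² ≥ (π/L)²∫u² with equality for the first sine mode sin(π(x−x₀)/L) (x₀ the left endpoint), so the inequality holds for all u iff (1−α)(π/L)² ≥ α − c, i.e. α ≤ ((π/L)² + c)/((π/L)² + 1) = (1 + c(L/π)²)/(1 + (L/π)²). With (π/L)² = 9*π^2 and c = 3/8, the largest admissible constant is α = ((π/L)² + c)/((π/L)² + 1).
Simplifying, α = 3*(1 + 24*π^2)/(8*(1 + 9*π^2)).


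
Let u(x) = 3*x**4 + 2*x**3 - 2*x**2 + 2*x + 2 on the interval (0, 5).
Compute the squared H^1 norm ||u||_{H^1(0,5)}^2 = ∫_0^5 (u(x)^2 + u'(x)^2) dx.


||u||_{H^1}^2 = 185693605/42

The H^1 norm (squared) on an interval (0, L) is
  ||u||_{H^1}^2 = ∫_0^L u(x)^2 dx + ∫_0^L u'(x)^2 dx.
Compute u'(x) = 12*x**3 + 6*x**2 - 4*x + 2.
Then u(x)^2 = 9*x**8 + 12*x**7 - 8*x**6 + 4*x**5 + 24*x**4 - 4*x**2 + 8*x + 4 and u'(x)^2 = 144*x**6 + 144*x**5 - 60*x**4 + 40*x**2 - 16*x + 4.
Integrate each monomial from 0 to 5 using ∫_0^5 c·x^n dx = c·5^(n+1)/(n+1):
  ∫_0^5 u(x)^2 dx = ∫_0^5 (9*x^8 + 12*x^7 - 8*x^6 + 4*x^5 + 24*x^4 - 4*x^2 + 8*x + 4) dx. Term by term:
    ∫_0^5 9*x^8 dx = 1953125;  ∫_0^5 12*x^7 dx = 1171875/2;  ∫_0^5 -8*x^6 dx = -625000/7;
    ∫_0^5 4*x^5 dx = 31250/3;  ∫_0^5 24*x^4 dx = 15000;  ∫_0^5 -4*x^2 dx = -500/3;
    ∫_0^5 8*x dx = 100;  ∫_0^5 4 dx = 20.
  Sum: 1953125 + 1171875/2 − 625000/7 + 31250/3 + 15000 − 500/3 + 100 + 20 = 34652055/14.
  ∫_0^5 u'(x)^2 dx = ∫_0^5 (144*x^6 + 144*x^5 - 60*x^4 + 40*x^2 - 16*x + 4) dx. Term by term:
    ∫_0^5 144*x^6 dx = 11250000/7;  ∫_0^5 144*x^5 dx = 375000;  ∫_0^5 -60*x^4 dx = -37500;
    ∫_0^5 40*x^2 dx = 5000/3;  ∫_0^5 -16*x dx = -200;  ∫_0^5 4 dx = 20.
  Sum: 11250000/7 + 375000 − 37500 + 5000/3 − 200 + 20 = 40868720/21.
Adding: ||u||_{H^1}^2 = 34652055/14 + 40868720/21 = 185693605/42.


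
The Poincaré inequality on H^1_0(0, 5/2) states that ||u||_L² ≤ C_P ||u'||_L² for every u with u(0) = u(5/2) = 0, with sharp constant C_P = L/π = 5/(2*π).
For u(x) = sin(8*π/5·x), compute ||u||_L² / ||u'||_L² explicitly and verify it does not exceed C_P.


||u||_L² / ||u'||_L² = 5/(8*π) < C_P = 5/(2*π).

u(x) = sin(8*π/5·x), so u'(x) = 8*π*cos(8*π*x/5)/5.
Writing u(x) = A·sin(kπx/L) with A = 1 and k = 4, use ∫_0^L sin²(kπx/L) dx = L/2 and ∫_0^L cos²(kπx/L) dx = L/2.
u² = 1·sin²(8*π/5·x) and (u')² = 64*π^2/25·cos²(8*π/5·x), and each of sin², cos² integrates to L/2 = 5/4 over (0, 5/2).
∫_0^5/2 u² dx = 5/4, so ||u||_L² = sqrt(5)/2.
∫_0^5/2 (u')² dx = 16*π^2/5, so ||u'||_L² = 4*sqrt(5)*π/5.
Ratio ||u||_L² / ||u'||_L² = 5/(8*π).
Sharp Poincaré constant on H^1_0(0, 5/2) is C_P = L/π = 5/(2*π), achieved by sin(2*π/5·x).
This is the k = 4 harmonic; the ratio L/(kπ) is strictly less than C_P = L/π, consistent with the sharp inequality ||u||_L² ≤ C_P ||u'||_L².


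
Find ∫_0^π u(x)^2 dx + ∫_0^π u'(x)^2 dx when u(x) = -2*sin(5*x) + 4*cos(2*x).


||u||_{H^1(0,π)}^2 = -800/21 + 92*π

u'(x) = -8*sin(2*x) - 10*cos(5*x).
Expand u² and (u')² and integrate term by term on (0, π), using: for integers n ≥ 1, ∫_0^π sin²(nx) dx = ∫_0^π cos²(nx) dx = π/2; for n ≠ n', ∫_0^π sin(nx)sin(n'x) dx = ∫_0^π cos(nx)cos(n'x) dx = 0; and by product-to-sum, ∫_0^π sin(nx)cos(n'x) dx = ½∫_0^π [sin((n+n')x) + sin((n−n')x)] dx, which is 0 when n+n' is even and 2n/(n²−n'²) when n+n' is odd (it need not vanish on (0, π)).
  u² squared terms: (-2)²·∫sin(5x)² dx = 4·π/2 = 2*π;  (4)²·∫cos(2x)² dx = 16·π/2 = 8*π.
  u² cross terms: 2·(-2)·(4)·∫sin(5x)·cos(2x) dx = -16·(10/21) = -160/21.
  So ∫_0^π u² dx = 2*π + 8*π − 160/21 = -160/21 + 10*π.
  (u')² squared terms: (-10)²·∫cos(5x)² dx = 100·π/2 = 50*π;  (-8)²·∫sin(2x)² dx = 64·π/2 = 32*π.
  (u')² cross terms: 2·(-10)·(-8)·∫cos(5x)·sin(2x) dx = 160·(-4/21) = -640/21.
  So ∫_0^π (u')² dx = 50*π + 32*π − 640/21 = -640/21 + 82*π.
||u||_{H^1}^2 = (-160/21 + 10*π) + (-640/21 + 82*π) = -800/21 + 92*π.


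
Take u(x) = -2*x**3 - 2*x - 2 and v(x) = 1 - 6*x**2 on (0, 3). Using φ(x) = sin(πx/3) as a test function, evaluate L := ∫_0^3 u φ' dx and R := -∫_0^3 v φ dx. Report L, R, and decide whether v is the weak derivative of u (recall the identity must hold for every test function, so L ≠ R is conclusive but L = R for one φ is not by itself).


LHS = -648/π^3 + 174/π, RHS = -648/π^3 + 156/π. No, v is not the weak derivative of u.

u(x) = -2*x**3 - 2*x - 2, classical derivative u'(x) = -6*x**2 - 2.
φ(x) = sin(πx/3), so φ'(x) = π*cos(π*x/3)/3.
Note φ(0) = φ(3) = 0, so the boundary term u·φ vanishes.
LHS = ∫_0^3 u(x) φ'(x) dx = ∫_0^3 (-2*π*x^3*cos(π*x/3)/3 - 2*π*x*cos(π*x/3)/3 - 2*π*cos(π*x/3)/3) dx. Term by term:
  ∫_0^3 -2*π*cos(π*x/3)/3 dx = 0;  ∫_0^3 -2*π*x*cos(π*x/3)/3 dx = 12/π;  ∫_0^3 -2*π*x^3*cos(π*x/3)/3 dx = -648/π^3 + 162/π.
Sum: 0 + 12/π + -648/π^3 + 162/π = -648/π^3 + 174/π.
So LHS = -648/π^3 + 174/π.
∫_0^3 v(x) φ(x) dx = ∫_0^3 (-6*x^2*sin(π*x/3) + sin(π*x/3)) dx. Term by term:
  ∫_0^3 -6*x^2*sin(π*x/3) dx = -162/π + 648/π^3;  ∫_0^3 sin(π*x/3) dx = 6/π.
Sum: -162/π + 648/π^3 + 6/π = -156/π + 648/π^3.
So RHS = -∫_0^3 v(x) φ(x) dx = -648/π^3 + 156/π.
LHS − RHS = 18/π ≠ 0, so the identity fails.
(For a valid weak derivative the identity must hold for EVERY test function, in particular this one. The failure shows v is NOT the weak derivative of u.)
Correct weak derivative would be u'(x) = -6*x**2 - 2.


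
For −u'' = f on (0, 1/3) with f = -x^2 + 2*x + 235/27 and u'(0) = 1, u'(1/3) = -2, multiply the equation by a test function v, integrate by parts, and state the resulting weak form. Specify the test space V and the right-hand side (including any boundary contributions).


V = H^1(0, 1/3) (v unrestricted at boundary; u is determined up to an additive constant); weak form: ∫_0^1/3 u'v' dx = ∫_0^1/3 (-x^2 + 2*x + 235/27) v dx − 2·v(1/3) − v(0) for all v ∈ V.

Multiply both sides by a test function v and integrate from 0 to 1/3:
  ∫_0^1/3 −u''(x) v(x) dx = ∫_0^1/3 f(x) v(x) dx.
Integrate the LHS by parts once:
  ∫_0^1/3 −u'' v dx = −[u'(x) v(x)]_0^1/3 + ∫_0^1/3 u'(x) v'(x) dx.
Thus ∫_0^1/3 u'(x) v'(x) dx = ∫_0^1/3 f(x) v(x) dx + [u'(x) v(x)]_0^1/3.
Choose V so that boundary terms are either known or forced to vanish.
u has inhomogeneous Neumann u'(0) = 1, u'(1/3) = -2. [u' v]_0^1/3 = (-2)·v(1/3) − (1)·v(0) = − 2·v(1/3) − v(0). Take V = H^1(0, 1/3); boundary term becomes part of RHS.
Weak formulation: find u (satisfying any essential BC) such that ∫_0^1/3 u'(x) v'(x) dx = ∫_0^1/3 f v dx − 2·v(1/3) − v(0) for all v ∈ V (Neumann data are natural BCs: they enter the RHS as boundary terms).
Substituting f(x) = -x^2 + 2*x + 235/27, the right-hand side is ∫_0^1/3 (-x^2 + 2*x + 235/27) v dx − 2·v(1/3) − v(0).
Compatibility check (pure Neumann): taking v ≡ 1 ∈ V gives 0 = ∫_0^1/3 f dx + (-2) − (1), i.e. ∫_0^1/3 f dx must equal u'(0) − u'(1/3) = 3. Indeed ∫_0^1/3 (-x^2 + 2*x + 235/27) dx = 3, so the data are compatible. The solution is then unique only up to an additive constant (fix it e.g. by requiring ∫_0^1/3 u dx = 0).
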